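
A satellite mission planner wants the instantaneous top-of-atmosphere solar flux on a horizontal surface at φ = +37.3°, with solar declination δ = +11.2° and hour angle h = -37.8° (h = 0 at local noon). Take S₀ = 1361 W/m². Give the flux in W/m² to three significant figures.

cos θ_z = sin φ sin δ + cos φ cos δ cos h = 0.117704 + 0.616577 = 0.734281.
Flux = S₀ · cos θ_z = 1361 × 0.734281 = 999.4 W/m².

999 W/m²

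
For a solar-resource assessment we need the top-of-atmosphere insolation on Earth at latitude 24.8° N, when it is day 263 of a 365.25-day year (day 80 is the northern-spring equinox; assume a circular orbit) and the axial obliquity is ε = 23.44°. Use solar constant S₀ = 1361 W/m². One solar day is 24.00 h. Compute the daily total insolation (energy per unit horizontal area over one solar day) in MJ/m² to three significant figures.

33.9 MJ/m²

Solar longitude: λ_s = 360° × (263 − 80)/365.25 = 180.370°.
sin δ = sin 23.44° × sin 180.370° = -0.00257, so δ = -0.147°.
cos H₀ = −tan(+24.8°) tan(-0.147°) = 0.0012, H₀ = 1.5696 rad.
Bracket: H₀ sin φ sin δ + cos φ cos δ sin H₀ = 1.5696×0.41945×-0.00257 + 0.90778×1.00000×1.00000 = -0.001692 + 0.907780 = 0.906088.
Q̄ = (S₀/π) × [bracket] = (1361/π) × 0.906088 = 392.54 W/m².
Daily total = Q̄ × 24.00 h × 3600 s/h = 392.54 × 24.00 × 3600 / 10⁶ = 33.92 MJ/m².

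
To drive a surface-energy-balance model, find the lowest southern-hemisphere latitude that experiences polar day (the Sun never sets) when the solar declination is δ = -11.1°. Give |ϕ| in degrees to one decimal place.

Polar day requires cos h₀ = −tan ϕ tan δ ≤ −1, i.e. tan ϕ tan δ ≥ 1.
The boundary is |tan ϕ| · |tan δ| = 1, so |ϕ| = 90° − |δ| = 90° − 11.1° = 78.9° in the southern hemisphere.

|ϕ| = 78.9°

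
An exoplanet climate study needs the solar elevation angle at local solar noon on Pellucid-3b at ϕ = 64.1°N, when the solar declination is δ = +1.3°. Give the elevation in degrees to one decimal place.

At local noon the hour angle is zero, so the zenith angle equals |ϕ − δ| = |+64.1° − (+1.300°)| = 62.800°.
Elevation = 90° − 62.800° = 27.2°.

27.2°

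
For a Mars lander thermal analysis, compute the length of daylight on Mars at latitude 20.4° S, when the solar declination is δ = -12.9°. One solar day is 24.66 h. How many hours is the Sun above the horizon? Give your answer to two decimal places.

13.00 h

cos H₀ = −tan φ · tan δ = −tan(-20.4°) × tan(-12.900°) = -0.0852, so H₀ = 1.6561 rad = 94.89°.
Daylight = 2H₀/(2π) × 24.66 h = (1.6561/π) × 24.66 = 13.00 h.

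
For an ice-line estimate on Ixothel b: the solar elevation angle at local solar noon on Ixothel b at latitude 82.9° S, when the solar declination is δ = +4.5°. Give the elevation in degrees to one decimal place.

2.6°

At local noon the hour angle is zero, so the zenith angle equals |φ − δ| = |-82.9° − (+4.500°)| = 87.400°.
Elevation = 90° − 87.400° = 2.6°.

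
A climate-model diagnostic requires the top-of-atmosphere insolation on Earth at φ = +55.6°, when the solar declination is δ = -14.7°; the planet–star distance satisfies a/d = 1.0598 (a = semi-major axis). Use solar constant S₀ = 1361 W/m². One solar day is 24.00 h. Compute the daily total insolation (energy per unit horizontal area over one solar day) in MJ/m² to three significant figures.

10.9 MJ/m²

cos H₀ = −tan(+55.6°) tan(-14.700°) = 0.3831, H₀ = 1.1776 rad.
Bracket: H₀ sin φ sin δ + cos φ cos δ sin H₀ = 1.1776×0.82511×-0.25376 + 0.56497×0.96727×0.92369 = -0.246566 + 0.504777 = 0.258211.
Inverse-square distance factor (a/d)² = 1.0598² = 1.123176.
Q̄ = (S₀/π) × 1.123176 × [bracket] = (1361/π) × 1.123176 × 0.258211 = 125.64 W/m².
Daily total = Q̄ × 24.00 h × 3600 s/h = 125.64 × 24.00 × 3600 / 10⁶ = 10.86 MJ/m².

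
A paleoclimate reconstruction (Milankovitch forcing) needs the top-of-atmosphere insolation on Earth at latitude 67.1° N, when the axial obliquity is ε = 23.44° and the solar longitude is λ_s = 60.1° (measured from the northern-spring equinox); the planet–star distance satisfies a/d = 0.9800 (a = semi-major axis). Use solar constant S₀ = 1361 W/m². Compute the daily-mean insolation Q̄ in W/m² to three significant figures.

Solar declination: sin δ = sin ε · sin λ_s = sin 23.44° × sin 60.1° = 0.34484, so δ = +20.172°.
cos H₀ = −tan(+67.1°) tan(+20.172°) = -0.8697, H₀ = 2.6254 rad.
Bracket: H₀ sin φ sin δ + cos φ cos δ sin H₀ = 2.6254×0.92119×0.34484 + 0.38912×0.93866×0.49358 = 0.833993 + 0.180281 = 1.014274.
Inverse-square distance factor (a/d)² = 0.9800² = 0.960400.
Q̄ = (S₀/π) × 0.960400 × [bracket] = (1361/π) × 0.960400 × 1.014274 = 422.0 W/m².

Q̄ ≈ 422 W/m²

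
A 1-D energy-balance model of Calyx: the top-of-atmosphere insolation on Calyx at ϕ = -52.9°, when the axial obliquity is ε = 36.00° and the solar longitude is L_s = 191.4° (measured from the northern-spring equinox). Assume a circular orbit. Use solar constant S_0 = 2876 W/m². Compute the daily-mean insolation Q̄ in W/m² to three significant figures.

Q̄ ≈ 688 W/m²

Solar declination: sin δ = sin ε · sin L_s = sin 36.00° × sin 191.4° = -0.11618, so δ = -6.672°.
cos h₀ = −tan(-52.9°) tan(-6.672°) = -0.1547, h₀ = 1.7261 rad.
Bracket: h₀ sin ϕ sin δ + cos ϕ cos δ sin h₀ = 1.7261×-0.79758×-0.11618 + 0.60321×0.99323×0.98797 = 0.159945 + 0.591919 = 0.751864.
Q̄ = (S_0/π) × [bracket] = (2876/π) × 0.751864 = 688.3 W/m².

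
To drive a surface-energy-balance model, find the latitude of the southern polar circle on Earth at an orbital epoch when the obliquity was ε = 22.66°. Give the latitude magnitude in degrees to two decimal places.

67.34°

The polar circle is the lowest latitude that experiences at least one full rotation of continuous darkness at the northern-summer solstice; it lies at |ϕ| = 90° − ε = 90° − 22.66° = 67.34°.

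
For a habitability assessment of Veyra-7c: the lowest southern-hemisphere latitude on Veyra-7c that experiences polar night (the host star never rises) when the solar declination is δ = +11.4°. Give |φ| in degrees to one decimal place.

|φ| = 78.6°

Polar night requires cos H₀ = −tan φ tan δ ≥ 1, i.e. tan φ tan δ ≤ −1.
The boundary is |tan φ| · |tan δ| = 1, so |φ| = 90° − |δ| = 90° − 11.4° = 78.6° in the southern hemisphere.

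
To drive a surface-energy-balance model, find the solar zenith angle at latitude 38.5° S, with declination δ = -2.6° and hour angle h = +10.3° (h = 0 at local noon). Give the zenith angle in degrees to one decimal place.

cos θ_z = sin φ sin δ + cos φ cos δ cos h = 0.028239 + 0.769204 = 0.797443.
θ_z = arccos(0.797443) = 37.1°.

θ_z = 37.1°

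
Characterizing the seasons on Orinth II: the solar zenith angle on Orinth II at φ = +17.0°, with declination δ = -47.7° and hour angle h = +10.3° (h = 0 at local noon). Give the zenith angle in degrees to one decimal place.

θ_z = 65.4°

cos θ_z = sin φ sin δ + cos φ cos δ cos h = -0.216247 + 0.633233 = 0.416986.
θ_z = arccos(0.416986) = 65.4°.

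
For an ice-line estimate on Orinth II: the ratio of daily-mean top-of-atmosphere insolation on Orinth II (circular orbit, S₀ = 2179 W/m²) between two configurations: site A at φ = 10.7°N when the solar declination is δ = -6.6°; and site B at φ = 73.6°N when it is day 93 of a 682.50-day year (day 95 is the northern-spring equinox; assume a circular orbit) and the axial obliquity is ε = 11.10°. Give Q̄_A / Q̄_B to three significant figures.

Q̄_A / Q̄_B ≈ 3.40

— Configuration A (φ=+10.7°):
cos H₀ = −tan(+10.7°) tan(-6.600°) = 0.0219, H₀ = 1.5489 rad.
Bracket: H₀ sin φ sin δ + cos φ cos δ sin H₀ = 1.5489×0.18567×-0.11494 + 0.98261×0.99337×0.99976 = -0.033055 + 0.975861 = 0.942806.
Q̄ = (S₀/π) × [bracket] = (2179/π) × 0.942806 = 653.93 W/m².
— Configuration B (φ=+73.6°):
Solar longitude: λ_s = 360° × (93 − 95)/682.50 = -1.055°, i.e. -1.055° + 360° = 358.945°.
sin δ = sin 11.10° × sin 358.945° = -0.00354, so δ = -0.203°.
cos H₀ = −tan(+73.6°) tan(-0.203°) = 0.0120, H₀ = 1.5588 rad.
Bracket: H₀ sin φ sin δ + cos φ cos δ sin H₀ = 1.5588×0.95931×-0.00354 + 0.28234×0.99999×0.99993 = -0.005294 + 0.282317 = 0.277023.
Q̄ = (S₀/π) × [bracket] = (2179/π) × 0.277023 = 192.14 W/m².
Ratio Q̄_A / Q̄_B = 653.93 / 192.14 = 3.403.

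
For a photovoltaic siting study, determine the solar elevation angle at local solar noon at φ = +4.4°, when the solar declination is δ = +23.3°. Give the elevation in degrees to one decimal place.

At local noon the hour angle is zero, so the zenith angle equals |φ − δ| = |+4.4° − (+23.300°)| = 18.900°.
Elevation = 90° − 18.900° = 71.1°.

71.1°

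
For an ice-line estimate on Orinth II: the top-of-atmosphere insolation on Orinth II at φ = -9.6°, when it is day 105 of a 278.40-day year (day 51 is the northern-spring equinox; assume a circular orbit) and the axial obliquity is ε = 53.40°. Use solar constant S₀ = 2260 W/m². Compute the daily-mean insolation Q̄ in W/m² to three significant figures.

Solar longitude: λ_s = 360° × (105 − 51)/278.40 = 69.828°.
sin δ = sin 53.40° × sin 69.828° = 0.75357, so δ = +48.901°.
cos H₀ = −tan(-9.6°) tan(+48.901°) = 0.1939, H₀ = 1.3757 rad.
Bracket: H₀ sin φ sin δ + cos φ cos δ sin H₀ = 1.3757×-0.16677×0.75357 + 0.98600×0.65737×0.98102 = -0.172888 + 0.635865 = 0.462977.
Q̄ = (S₀/π) × [bracket] = (2260/π) × 0.462977 = 333.1 W/m².

Q̄ ≈ 333 W/m²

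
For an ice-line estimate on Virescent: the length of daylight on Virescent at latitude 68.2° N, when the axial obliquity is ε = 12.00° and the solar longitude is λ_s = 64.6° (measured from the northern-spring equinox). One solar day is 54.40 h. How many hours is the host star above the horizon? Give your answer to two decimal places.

35.83 h

Solar declination: sin δ = sin ε · sin λ_s = sin 12.00° × sin 64.6° = 0.18781, so δ = +10.825°.
cos H₀ = −tan φ · tan δ = −tan(+68.2°) × tan(+10.825°) = -0.4781, so H₀ = 2.0693 rad = 118.56°.
Daylight = 2H₀/(2π) × 54.40 h = (2.0693/π) × 54.40 = 35.83 h.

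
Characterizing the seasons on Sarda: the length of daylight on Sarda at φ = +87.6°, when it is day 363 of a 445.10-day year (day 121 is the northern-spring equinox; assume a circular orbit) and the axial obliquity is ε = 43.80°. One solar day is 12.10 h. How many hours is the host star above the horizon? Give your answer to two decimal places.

0.00 h

Solar longitude: λ_s = 360° × (363 − 121)/445.10 = 195.731°.
sin δ = sin 43.80° × sin 195.731° = -0.18766, so δ = -10.816°.
cos H₀ = −tan φ · tan δ = 4.5584 ≥ 1, so the host star never rises (polar night) and H₀ = 0.
Daylight = 2H₀/(2π) × 12.10 h = (0.0000/π) × 12.10 = 0.00 h.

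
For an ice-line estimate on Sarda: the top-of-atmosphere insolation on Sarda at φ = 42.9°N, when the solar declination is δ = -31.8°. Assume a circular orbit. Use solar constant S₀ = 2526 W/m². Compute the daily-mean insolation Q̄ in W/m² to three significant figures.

Q̄ ≈ 133 W/m²

cos H₀ = −tan(+42.9°) tan(-31.800°) = 0.5762, H₀ = 0.9568 rad.
Bracket: H₀ sin φ sin δ + cos φ cos δ sin H₀ = 0.9568×0.68072×-0.52696 + 0.73254×0.84989×0.81733 = -0.343216 + 0.508852 = 0.165636.
Q̄ = (S₀/π) × [bracket] = (2526/π) × 0.165636 = 133.2 W/m².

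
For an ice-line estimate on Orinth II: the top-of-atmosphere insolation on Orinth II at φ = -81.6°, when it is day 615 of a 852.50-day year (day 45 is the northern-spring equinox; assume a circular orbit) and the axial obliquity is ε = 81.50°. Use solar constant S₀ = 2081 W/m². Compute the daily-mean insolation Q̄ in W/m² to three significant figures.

Q̄ ≈ 1.78e+03 W/m²

Solar longitude: λ_s = 360° × (615 − 45)/852.50 = 240.704°.
sin δ = sin 81.50° × sin 240.704° = -0.86252, so δ = -59.601°.
cos H₀ = −tan(-81.6°) tan(-59.601°) = -11.5430 ≤ −1 ⇒ polar day, H₀ = π.
Bracket: H₀ sin φ sin δ + cos φ cos δ sin H₀ = 3.1416×-0.98927×-0.86252 + 0.14608×0.50602×0.00000 = 2.680618 + 0.000000 = 2.680618.
Q̄ = (S₀/π) × [bracket] = (2081/π) × 2.680618 = 1776 W/m².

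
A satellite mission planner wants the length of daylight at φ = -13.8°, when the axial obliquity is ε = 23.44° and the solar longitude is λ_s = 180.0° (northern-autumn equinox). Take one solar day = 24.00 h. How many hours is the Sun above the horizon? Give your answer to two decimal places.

12.00 h

Solar declination: sin δ = sin ε · sin λ_s = sin 23.44° × sin 180.0° = 0.00000, so δ = +0.000°.
cos H₀ = −tan φ · tan δ = −tan(-13.8°) × tan(+0.000°) = 0.0000, so H₀ = 1.5708 rad = 90.00°.
Daylight = 2H₀/(2π) × 24.00 h = (1.5708/π) × 24.00 = 12.00 h.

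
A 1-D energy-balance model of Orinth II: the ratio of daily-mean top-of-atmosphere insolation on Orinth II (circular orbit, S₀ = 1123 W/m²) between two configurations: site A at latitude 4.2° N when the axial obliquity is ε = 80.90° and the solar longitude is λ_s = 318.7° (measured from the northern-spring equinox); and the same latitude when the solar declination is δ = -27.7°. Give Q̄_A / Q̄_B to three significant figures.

Q̄_A / Q̄_B ≈ 0.823

— Configuration A (φ=+4.2°):
Solar declination: sin δ = sin ε · sin λ_s = sin 80.90° × sin 318.7° = -0.65169, so δ = -40.670°.
cos H₀ = −tan(+4.2°) tan(-40.670°) = 0.0631, H₀ = 1.5077 rad.
Bracket: H₀ sin φ sin δ + cos φ cos δ sin H₀ = 1.5077×0.07324×-0.65169 + 0.99731×0.75848×0.99801 = -0.071962 + 0.754934 = 0.682972.
Q̄ = (S₀/π) × [bracket] = (1123/π) × 0.682972 = 244.14 W/m².
— Configuration B (φ=+4.2°):
cos H₀ = −tan(+4.2°) tan(-27.700°) = 0.0386, H₀ = 1.5322 rad.
Bracket: H₀ sin φ sin δ + cos φ cos δ sin H₀ = 1.5322×0.07324×-0.46484 + 0.99731×0.88539×0.99926 = -0.052164 + 0.882355 = 0.830191.
Q̄ = (S₀/π) × [bracket] = (1123/π) × 0.830191 = 296.76 W/m².
Ratio Q̄_A / Q̄_B = 244.14 / 296.76 = 0.8227.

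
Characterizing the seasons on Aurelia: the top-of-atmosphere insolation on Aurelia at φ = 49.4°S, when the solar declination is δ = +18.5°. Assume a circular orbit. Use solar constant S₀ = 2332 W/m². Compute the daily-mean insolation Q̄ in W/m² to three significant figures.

Q̄ ≈ 213 W/m²

cos H₀ = −tan(-49.4°) tan(+18.500°) = 0.3904, H₀ = 1.1698 rad.
Bracket: H₀ sin φ sin δ + cos φ cos δ sin H₀ = 1.1698×-0.75927×0.31730 + 0.65077×0.94832×0.92065 = -0.281824 + 0.568168 = 0.286344.
Q̄ = (S₀/π) × [bracket] = (2332/π) × 0.286344 = 212.6 W/m².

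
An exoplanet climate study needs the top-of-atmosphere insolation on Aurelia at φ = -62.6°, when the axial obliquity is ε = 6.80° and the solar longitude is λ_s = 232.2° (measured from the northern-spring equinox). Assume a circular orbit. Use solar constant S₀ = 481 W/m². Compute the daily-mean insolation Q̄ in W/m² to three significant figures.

Solar declination: sin δ = sin ε · sin λ_s = sin 6.80° × sin 232.2° = -0.09356, so δ = -5.368°.
cos H₀ = −tan(-62.6°) tan(-5.368°) = -0.1813, H₀ = 1.7531 rad.
Bracket: H₀ sin φ sin δ + cos φ cos δ sin H₀ = 1.7531×-0.88782×-0.09356 + 0.46020×0.99561×0.98343 = 0.145620 + 0.450588 = 0.596208.
Q̄ = (S₀/π) × [bracket] = (481/π) × 0.596208 = 91.28 W/m².

Q̄ ≈ 91.3 W/m²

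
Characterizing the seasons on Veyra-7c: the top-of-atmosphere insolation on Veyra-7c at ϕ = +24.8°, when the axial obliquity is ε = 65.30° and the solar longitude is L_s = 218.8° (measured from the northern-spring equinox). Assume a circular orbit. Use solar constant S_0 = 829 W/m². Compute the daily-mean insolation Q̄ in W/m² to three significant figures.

Q̄ ≈ 108 W/m²

Solar declination: sin δ = sin ε · sin L_s = sin 65.30° × sin 218.8° = -0.56927, so δ = -34.700°.
cos h₀ = −tan(+24.8°) tan(-34.700°) = 0.3199, h₀ = 1.2451 rad.
Bracket: h₀ sin ϕ sin δ + cos ϕ cos δ sin h₀ = 1.2451×0.41945×-0.56927 + 0.90778×0.82215×0.94744 = -0.297305 + 0.707104 = 0.409799.
Q̄ = (S_0/π) × [bracket] = (829/π) × 0.409799 = 108.1 W/m².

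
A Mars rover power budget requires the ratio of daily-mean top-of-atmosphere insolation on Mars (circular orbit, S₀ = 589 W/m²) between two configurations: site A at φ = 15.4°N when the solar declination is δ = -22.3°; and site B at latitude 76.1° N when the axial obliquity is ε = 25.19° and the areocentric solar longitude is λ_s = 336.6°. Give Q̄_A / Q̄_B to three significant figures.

— Configuration A (φ=+15.4°):
cos H₀ = −tan(+15.4°) tan(-22.300°) = 0.1130, H₀ = 1.4576 rad.
Bracket: H₀ sin φ sin δ + cos φ cos δ sin H₀ = 1.4576×0.26556×-0.37946 + 0.96410×0.92521×0.99360 = -0.146881 + 0.886286 = 0.739405.
Q̄ = (S₀/π) × [bracket] = (589/π) × 0.739405 = 138.63 W/m².
— Configuration B (φ=+76.1°):
sin δ = sin 25.19° × sin 336.6° = -0.16903, so δ = -9.732°.
cos H₀ = −tan(+76.1°) tan(-9.732°) = 0.6930, H₀ = 0.8051 rad.
Bracket: H₀ sin φ sin δ + cos φ cos δ sin H₀ = 0.8051×0.97072×-0.16903 + 0.24023×0.98561×0.72093 = -0.132101 + 0.170697 = 0.038596.
Q̄ = (S₀/π) × [bracket] = (589/π) × 0.038596 = 7.2362 W/m².
Ratio Q̄_A / Q̄_B = 138.63 / 7.2362 = 19.16.

Q̄_A / Q̄_B ≈ 19.2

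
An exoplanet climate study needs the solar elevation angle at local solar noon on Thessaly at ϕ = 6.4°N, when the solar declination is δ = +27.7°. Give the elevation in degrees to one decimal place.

At local noon the hour angle is zero, so the zenith angle equals |ϕ − δ| = |+6.4° − (+27.700°)| = 21.300°.
Elevation = 90° − 21.300° = 68.7°.

68.7°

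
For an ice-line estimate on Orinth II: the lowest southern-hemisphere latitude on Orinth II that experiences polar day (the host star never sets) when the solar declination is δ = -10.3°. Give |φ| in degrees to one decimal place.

Polar day requires cos H₀ = −tan φ tan δ ≤ −1, i.e. tan φ tan δ ≥ 1.
The boundary is |tan φ| · |tan δ| = 1, so |φ| = 90° − |δ| = 90° − 10.3° = 79.7° in the southern hemisphere.

|φ| = 79.7°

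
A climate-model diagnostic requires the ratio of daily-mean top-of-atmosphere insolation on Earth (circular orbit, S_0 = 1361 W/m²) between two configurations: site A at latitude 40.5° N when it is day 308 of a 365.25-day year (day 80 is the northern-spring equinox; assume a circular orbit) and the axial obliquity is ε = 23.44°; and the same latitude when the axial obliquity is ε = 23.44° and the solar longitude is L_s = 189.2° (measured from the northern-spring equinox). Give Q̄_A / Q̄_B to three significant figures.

— Configuration A (ϕ=+40.5°):
Solar longitude: L_s = 360° × (308 − 80)/365.25 = 224.723°.
sin δ = sin 23.44° × sin 224.723° = -0.27991, so δ = -16.255°.
cos h₀ = −tan(+40.5°) tan(-16.255°) = 0.2490, h₀ = 1.3191 rad.
Bracket: h₀ sin ϕ sin δ + cos ϕ cos δ sin h₀ = 1.3191×0.64945×-0.27991 + 0.76041×0.96002×0.96850 = -0.239796 + 0.707014 = 0.467218.
Q̄ = (S_0/π) × [bracket] = (1361/π) × 0.467218 = 202.41 W/m².
— Configuration B (ϕ=+40.5°):
Solar declination: sin δ = sin ε · sin L_s = sin 23.44° × sin 189.2° = -0.06360, so δ = -3.646°.
cos h₀ = −tan(+40.5°) tan(-3.646°) = 0.0544, h₀ = 1.5163 rad.
Bracket: h₀ sin ϕ sin δ + cos ϕ cos δ sin h₀ = 1.5163×0.64945×-0.06360 + 0.76041×0.99798×0.99852 = -0.062631 + 0.757751 = 0.695120.
Q̄ = (S_0/π) × [bracket] = (1361/π) × 0.695120 = 301.14 W/m².
Ratio Q̄_A / Q̄_B = 202.41 / 301.14 = 0.6721.

Q̄_A / Q̄_B ≈ 0.672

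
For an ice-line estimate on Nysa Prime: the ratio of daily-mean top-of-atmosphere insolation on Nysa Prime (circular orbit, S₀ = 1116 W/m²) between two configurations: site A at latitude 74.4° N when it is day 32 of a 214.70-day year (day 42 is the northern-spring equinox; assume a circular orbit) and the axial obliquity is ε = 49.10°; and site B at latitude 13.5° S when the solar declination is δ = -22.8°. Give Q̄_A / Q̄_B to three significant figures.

Q̄_A / Q̄_B ≈ 0.0214

— Configuration A (φ=+74.4°):
Solar longitude: λ_s = 360° × (32 − 42)/214.70 = -16.768°, i.e. -16.768° + 360° = 343.232°.
sin δ = sin 49.10° × sin 343.232° = -0.21806, so δ = -12.595°.
cos H₀ = −tan(+74.4°) tan(-12.595°) = 0.8002, H₀ = 0.6431 rad.
Bracket: H₀ sin φ sin δ + cos φ cos δ sin H₀ = 0.6431×0.96316×-0.21806 + 0.26892×0.97594×0.59967 = -0.135068 + 0.157383 = 0.022315.
Q̄ = (S₀/π) × [bracket] = (1116/π) × 0.022315 = 7.9270 W/m².
— Configuration B (φ=-13.5°):
cos H₀ = −tan(-13.5°) tan(-22.800°) = -0.1009, H₀ = 1.6719 rad.
Bracket: H₀ sin φ sin δ + cos φ cos δ sin H₀ = 1.6719×-0.23345×-0.38752 + 0.97237×0.92186×0.99489 = 0.151251 + 0.891808 = 1.043059.
Q̄ = (S₀/π) × [bracket] = (1116/π) × 1.043059 = 370.53 W/m².
Ratio Q̄_A / Q̄_B = 7.9270 / 370.53 = 0.02139.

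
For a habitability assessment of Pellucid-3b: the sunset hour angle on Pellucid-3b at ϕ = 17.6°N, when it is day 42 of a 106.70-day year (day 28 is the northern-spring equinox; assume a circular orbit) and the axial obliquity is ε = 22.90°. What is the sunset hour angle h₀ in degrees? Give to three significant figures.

h₀ = 95.4°

Solar longitude: L_s = 360° × (42 − 28)/106.70 = 47.235°.
sin δ = sin 22.90° × sin 47.235° = 0.28567, so δ = +16.599°.
cos h₀ = −tan ϕ · tan δ = −tan(+17.6°) × tan(+16.599°) = -0.0946, so h₀ = 1.6655 rad = 95.43°.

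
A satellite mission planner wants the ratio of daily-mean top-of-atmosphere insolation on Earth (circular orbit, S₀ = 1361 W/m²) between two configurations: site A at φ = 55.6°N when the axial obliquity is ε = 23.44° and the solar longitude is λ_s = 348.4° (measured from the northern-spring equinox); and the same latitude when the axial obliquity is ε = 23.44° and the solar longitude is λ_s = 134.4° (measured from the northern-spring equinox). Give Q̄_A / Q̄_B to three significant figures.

— Configuration A (φ=+55.6°):
Solar declination: sin δ = sin ε · sin λ_s = sin 23.44° × sin 348.4° = -0.07999, so δ = -4.588°.
cos H₀ = −tan(+55.6°) tan(-4.588°) = 0.1172, H₀ = 1.4533 rad.
Bracket: H₀ sin φ sin δ + cos φ cos δ sin H₀ = 1.4533×0.82511×-0.07999 + 0.56497×0.99680×0.99311 = -0.095919 + 0.559282 = 0.463363.
Q̄ = (S₀/π) × [bracket] = (1361/π) × 0.463363 = 200.74 W/m².
— Configuration B (φ=+55.6°):
Solar declination: sin δ = sin ε · sin λ_s = sin 23.44° × sin 134.4° = 0.28421, so δ = +16.512°.
cos H₀ = −tan(+55.6°) tan(+16.512°) = -0.4329, H₀ = 2.0185 rad.
Bracket: H₀ sin φ sin δ + cos φ cos δ sin H₀ = 2.0185×0.82511×0.28421 + 0.56497×0.95876×0.90143 = 0.473347 + 0.488278 = 0.961625.
Q̄ = (S₀/π) × [bracket] = (1361/π) × 0.961625 = 416.59 W/m².
Ratio Q̄_A / Q̄_B = 200.74 / 416.59 = 0.4819.

Q̄_A / Q̄_B ≈ 0.482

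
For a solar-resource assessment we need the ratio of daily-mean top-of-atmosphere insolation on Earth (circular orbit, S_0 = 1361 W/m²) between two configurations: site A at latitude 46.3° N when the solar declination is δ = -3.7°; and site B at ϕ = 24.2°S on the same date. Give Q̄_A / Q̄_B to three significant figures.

— Configuration A (ϕ=+46.3°):
cos h₀ = −tan(+46.3°) tan(-3.700°) = 0.0677, h₀ = 1.5031 rad.
Bracket: h₀ sin ϕ sin δ + cos ϕ cos δ sin h₀ = 1.5031×0.72297×-0.06453 + 0.69088×0.99792×0.99771 = -0.070125 + 0.687864 = 0.617739.
Q̄ = (S_0/π) × [bracket] = (1361/π) × 0.617739 = 267.62 W/m².
— Configuration B (ϕ=-24.2°):
cos h₀ = −tan(-24.2°) tan(-3.700°) = -0.0291, h₀ = 1.5999 rad.
Bracket: h₀ sin ϕ sin δ + cos ϕ cos δ sin h₀ = 1.5999×-0.40992×-0.06453 + 0.91212×0.99792×0.99958 = 0.042321 + 0.909840 = 0.952161.
Q̄ = (S_0/π) × [bracket] = (1361/π) × 0.952161 = 412.49 W/m².
Ratio Q̄_A / Q̄_B = 267.62 / 412.49 = 0.6488.

Q̄_A / Q̄_B ≈ 0.649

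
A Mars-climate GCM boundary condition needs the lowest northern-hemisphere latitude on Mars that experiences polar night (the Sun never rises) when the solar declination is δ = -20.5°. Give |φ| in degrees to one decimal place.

Polar night requires cos H₀ = −tan φ tan δ ≥ 1, i.e. tan φ tan δ ≤ −1.
The boundary is |tan φ| · |tan δ| = 1, so |φ| = 90° − |δ| = 90° − 20.5° = 69.5° in the northern hemisphere.

|φ| = 69.5°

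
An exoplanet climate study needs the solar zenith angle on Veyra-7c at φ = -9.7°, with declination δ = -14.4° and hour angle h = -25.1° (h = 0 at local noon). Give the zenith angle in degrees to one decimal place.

cos θ_z = sin φ sin δ + cos φ cos δ cos h = 0.041902 + 0.864579 = 0.906481.
θ_z = arccos(0.906481) = 25.0°.

θ_z = 25.0°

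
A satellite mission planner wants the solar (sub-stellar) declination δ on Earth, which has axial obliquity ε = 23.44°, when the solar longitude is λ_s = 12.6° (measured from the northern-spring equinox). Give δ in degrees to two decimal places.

sin δ = sin ε · sin λ_s = sin 23.44° × sin 12.6° = 0.086775.
δ = arcsin(0.086775) = +4.98°.

δ = +4.98°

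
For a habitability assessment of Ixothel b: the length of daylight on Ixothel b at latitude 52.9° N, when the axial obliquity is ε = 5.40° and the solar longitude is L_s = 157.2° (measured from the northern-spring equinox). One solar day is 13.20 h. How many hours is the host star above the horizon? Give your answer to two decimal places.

6.80 h

Solar declination: sin δ = sin ε · sin L_s = sin 5.40° × sin 157.2° = 0.03647, so δ = +2.090°.
cos h₀ = −tan ϕ · tan δ = −tan(+52.9°) × tan(+2.090°) = -0.0483, so h₀ = 1.6191 rad = 92.77°.
Daylight = 2h₀/(2π) × 13.20 h = (1.6191/π) × 13.20 = 6.80 h.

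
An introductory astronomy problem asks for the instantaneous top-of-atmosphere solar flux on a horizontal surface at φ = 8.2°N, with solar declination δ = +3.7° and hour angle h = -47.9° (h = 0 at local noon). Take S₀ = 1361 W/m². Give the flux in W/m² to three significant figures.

914 W/m²

cos θ_z = sin φ sin δ + cos φ cos δ cos h = 0.009204 + 0.662189 = 0.671393.
Flux = S₀ · cos θ_z = 1361 × 0.671393 = 913.8 W/m².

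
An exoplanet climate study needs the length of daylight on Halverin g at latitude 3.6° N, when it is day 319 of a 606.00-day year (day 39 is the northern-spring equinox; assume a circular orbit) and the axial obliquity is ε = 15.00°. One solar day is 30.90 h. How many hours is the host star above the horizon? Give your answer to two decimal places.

Solar longitude: L_s = 360° × (319 − 39)/606.00 = 166.337°.
sin δ = sin 15.00° × sin 166.337° = 0.06114, so δ = +3.505°.
cos h₀ = −tan ϕ · tan δ = −tan(+3.6°) × tan(+3.505°) = -0.0039, so h₀ = 1.5746 rad = 90.22°.
Daylight = 2h₀/(2π) × 30.90 h = (1.5746/π) × 30.90 = 15.49 h.

15.49 h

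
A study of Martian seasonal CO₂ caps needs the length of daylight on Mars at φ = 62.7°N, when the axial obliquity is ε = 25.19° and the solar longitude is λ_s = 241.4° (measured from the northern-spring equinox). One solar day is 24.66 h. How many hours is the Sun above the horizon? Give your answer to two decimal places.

Solar declination: sin δ = sin ε · sin λ_s = sin 25.19° × sin 241.4° = -0.37369, so δ = -21.943°.
cos H₀ = −tan φ · tan δ = −tan(+62.7°) × tan(-21.943°) = 0.7806, so H₀ = 0.6752 rad = 38.69°.
Daylight = 2H₀/(2π) × 24.66 h = (0.6752/π) × 24.66 = 5.30 h.

5.30 h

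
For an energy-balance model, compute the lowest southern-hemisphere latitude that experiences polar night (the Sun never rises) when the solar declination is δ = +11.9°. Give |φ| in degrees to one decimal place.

Polar night requires cos H₀ = −tan φ tan δ ≥ 1, i.e. tan φ tan δ ≤ −1.
The boundary is |tan φ| · |tan δ| = 1, so |φ| = 90° − |δ| = 90° − 11.9° = 78.1° in the southern hemisphere.

|φ| = 78.1°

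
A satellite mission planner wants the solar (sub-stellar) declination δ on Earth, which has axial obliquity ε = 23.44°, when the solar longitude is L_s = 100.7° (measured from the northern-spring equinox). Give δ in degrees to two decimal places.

sin δ = sin ε · sin L_s = sin 23.44° × sin 100.7° = 0.390872.
δ = arcsin(0.390872) = +23.01°.

δ = +23.01°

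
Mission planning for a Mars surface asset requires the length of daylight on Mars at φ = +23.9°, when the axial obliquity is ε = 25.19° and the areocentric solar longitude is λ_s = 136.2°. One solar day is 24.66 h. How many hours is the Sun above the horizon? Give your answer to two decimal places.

sin δ = sin 25.19° × sin 136.2° = 0.29459, so δ = +17.133°.
cos H₀ = −tan φ · tan δ = −tan(+23.9°) × tan(+17.133°) = -0.1366, so H₀ = 1.7078 rad = 97.85°.
Daylight = 2H₀/(2π) × 24.66 h = (1.7078/π) × 24.66 = 13.41 h.

13.41 h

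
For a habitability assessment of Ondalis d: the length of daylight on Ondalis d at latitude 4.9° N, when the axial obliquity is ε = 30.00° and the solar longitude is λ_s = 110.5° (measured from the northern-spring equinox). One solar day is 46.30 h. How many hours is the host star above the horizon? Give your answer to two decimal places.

23.82 h

Solar declination: sin δ = sin ε · sin λ_s = sin 30.00° × sin 110.5° = 0.46834, so δ = +27.926°.
cos H₀ = −tan φ · tan δ = −tan(+4.9°) × tan(+27.926°) = -0.0454, so H₀ = 1.6163 rad = 92.60°.
Daylight = 2H₀/(2π) × 46.30 h = (1.6163/π) × 46.30 = 23.82 h.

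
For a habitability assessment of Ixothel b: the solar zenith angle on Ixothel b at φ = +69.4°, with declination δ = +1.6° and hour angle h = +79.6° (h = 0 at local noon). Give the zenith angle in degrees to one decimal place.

cos θ_z = sin φ sin δ + cos φ cos δ cos h = 0.026136 + 0.063489 = 0.089625.
θ_z = arccos(0.089625) = 84.9°.

θ_z = 84.9°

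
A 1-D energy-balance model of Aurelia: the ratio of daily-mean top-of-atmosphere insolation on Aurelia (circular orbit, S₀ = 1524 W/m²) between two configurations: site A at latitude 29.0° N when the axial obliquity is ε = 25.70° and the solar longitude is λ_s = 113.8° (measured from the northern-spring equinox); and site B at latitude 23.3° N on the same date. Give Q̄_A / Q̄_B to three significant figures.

Q̄_A / Q̄_B ≈ 1.02

— Configuration A (φ=+29.0°):
Solar declination: sin δ = sin ε · sin λ_s = sin 25.70° × sin 113.8° = 0.39678, so δ = +23.377°.
cos H₀ = −tan(+29.0°) tan(+23.377°) = -0.2396, H₀ = 1.8128 rad.
Bracket: H₀ sin φ sin δ + cos φ cos δ sin H₀ = 1.8128×0.48481×0.39678 + 0.87462×0.91791×0.97087 = 0.348715 + 0.779436 = 1.128151.
Q̄ = (S₀/π) × [bracket] = (1524/π) × 1.128151 = 547.27 W/m².
— Configuration B (φ=+23.3°):
cos H₀ = −tan(+23.3°) tan(+23.377°) = -0.1862, H₀ = 1.7581 rad.
Bracket: H₀ sin φ sin δ + cos φ cos δ sin H₀ = 1.7581×0.39555×0.39678 + 0.91845×0.91791×0.98252 = 0.275927 + 0.828318 = 1.104245.
Q̄ = (S₀/π) × [bracket] = (1524/π) × 1.104245 = 535.67 W/m².
Ratio Q̄_A / Q̄_B = 547.27 / 535.67 = 1.022.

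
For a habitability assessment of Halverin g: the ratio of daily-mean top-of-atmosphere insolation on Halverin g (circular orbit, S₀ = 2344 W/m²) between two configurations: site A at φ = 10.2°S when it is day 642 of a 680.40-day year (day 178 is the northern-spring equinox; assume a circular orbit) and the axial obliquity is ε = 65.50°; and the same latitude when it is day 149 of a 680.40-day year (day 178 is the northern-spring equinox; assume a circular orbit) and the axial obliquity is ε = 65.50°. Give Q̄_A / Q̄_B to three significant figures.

Q̄_A / Q̄_B ≈ 0.784

— Configuration A (φ=-10.2°):
Solar longitude: λ_s = 360° × (642 − 178)/680.40 = 245.503°.
sin δ = sin 65.50° × sin 245.503° = -0.82805, so δ = -55.899°.
cos H₀ = −tan(-10.2°) tan(-55.899°) = -0.2657, H₀ = 1.8398 rad.
Bracket: H₀ sin φ sin δ + cos φ cos δ sin H₀ = 1.8398×-0.17708×-0.82805 + 0.98420×0.56066×0.96404 = 0.269772 + 0.531959 = 0.801731.
Q̄ = (S₀/π) × [bracket] = (2344/π) × 0.801731 = 598.19 W/m².
— Configuration B (φ=-10.2°):
Solar longitude: λ_s = 360° × (149 − 178)/680.40 = -15.344°, i.e. -15.344° + 360° = 344.656°.
sin δ = sin 65.50° × sin 344.656° = -0.24079, so δ = -13.933°.
cos H₀ = −tan(-10.2°) tan(-13.933°) = -0.0446, H₀ = 1.6154 rad.
Bracket: H₀ sin φ sin δ + cos φ cos δ sin H₀ = 1.6154×-0.17708×-0.24079 + 0.98420×0.97058×0.99900 = 0.068879 + 0.954290 = 1.023169.
Q̄ = (S₀/π) × [bracket] = (2344/π) × 1.023169 = 763.41 W/m².
Ratio Q̄_A / Q̄_B = 598.19 / 763.41 = 0.7836.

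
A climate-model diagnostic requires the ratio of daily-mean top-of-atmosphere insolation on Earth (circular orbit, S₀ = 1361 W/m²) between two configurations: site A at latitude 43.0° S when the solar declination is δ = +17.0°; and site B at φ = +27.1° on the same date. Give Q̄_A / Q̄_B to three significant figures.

Q̄_A / Q̄_B ≈ 0.387

— Configuration A (φ=-43.0°):
cos H₀ = −tan(-43.0°) tan(+17.000°) = 0.2851, H₀ = 1.2817 rad.
Bracket: H₀ sin φ sin δ + cos φ cos δ sin H₀ = 1.2817×-0.68200×0.29237 + 0.73135×0.95630×0.95850 = -0.255566 + 0.670365 = 0.414799.
Q̄ = (S₀/π) × [bracket] = (1361/π) × 0.414799 = 179.70 W/m².
— Configuration B (φ=+27.1°):
cos H₀ = −tan(+27.1°) tan(+17.000°) = -0.1565, H₀ = 1.7279 rad.
Bracket: H₀ sin φ sin δ + cos φ cos δ sin H₀ = 1.7279×0.45554×0.29237 + 0.89021×0.95630×0.98769 = 0.230132 + 0.840828 = 1.070960.
Q̄ = (S₀/π) × [bracket] = (1361/π) × 1.070960 = 463.96 W/m².
Ratio Q̄_A / Q̄_B = 179.70 / 463.96 = 0.3873.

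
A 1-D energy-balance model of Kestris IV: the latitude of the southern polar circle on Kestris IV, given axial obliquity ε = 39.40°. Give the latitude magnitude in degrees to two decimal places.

50.60°

The polar circle is the lowest latitude that experiences at least one full rotation of continuous darkness at the northern-summer solstice; it lies at |φ| = 90° − ε = 90° − 39.40° = 50.60°.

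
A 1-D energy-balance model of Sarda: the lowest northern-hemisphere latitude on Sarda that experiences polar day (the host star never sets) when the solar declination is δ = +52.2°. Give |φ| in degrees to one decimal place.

|φ| = 37.8°

Polar day requires cos H₀ = −tan φ tan δ ≤ −1, i.e. tan φ tan δ ≥ 1.
The boundary is |tan φ| · |tan δ| = 1, so |φ| = 90° − |δ| = 90° − 52.2° = 37.8° in the northern hemisphere.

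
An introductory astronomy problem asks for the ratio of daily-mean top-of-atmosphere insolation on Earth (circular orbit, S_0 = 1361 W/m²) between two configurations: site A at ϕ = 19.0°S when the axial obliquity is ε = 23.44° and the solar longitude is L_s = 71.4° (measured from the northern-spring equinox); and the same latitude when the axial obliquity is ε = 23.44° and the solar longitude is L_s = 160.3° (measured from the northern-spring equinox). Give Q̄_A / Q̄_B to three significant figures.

Q̄_A / Q̄_B ≈ 0.795

— Configuration A (ϕ=-19.0°):
Solar declination: sin δ = sin ε · sin L_s = sin 23.44° × sin 71.4° = 0.37701, so δ = +22.149°.
cos h₀ = −tan(-19.0°) tan(+22.149°) = 0.1402, h₀ = 1.4302 rad.
Bracket: h₀ sin ϕ sin δ + cos ϕ cos δ sin h₀ = 1.4302×-0.32557×0.37701 + 0.94552×0.92621×0.99013 = -0.175547 + 0.867106 = 0.691559.
Q̄ = (S_0/π) × [bracket] = (1361/π) × 0.691559 = 299.60 W/m².
— Configuration B (ϕ=-19.0°):
Solar declination: sin δ = sin ε · sin L_s = sin 23.44° × sin 160.3° = 0.13409, so δ = +7.706°.
cos h₀ = −tan(-19.0°) tan(+7.706°) = 0.0466, h₀ = 1.5242 rad.
Bracket: h₀ sin ϕ sin δ + cos ϕ cos δ sin h₀ = 1.5242×-0.32557×0.13409 + 0.94552×0.99097×0.99891 = -0.066540 + 0.935961 = 0.869421.
Q̄ = (S_0/π) × [bracket] = (1361/π) × 0.869421 = 376.65 W/m².
Ratio Q̄_A / Q̄_B = 299.60 / 376.65 = 0.7954.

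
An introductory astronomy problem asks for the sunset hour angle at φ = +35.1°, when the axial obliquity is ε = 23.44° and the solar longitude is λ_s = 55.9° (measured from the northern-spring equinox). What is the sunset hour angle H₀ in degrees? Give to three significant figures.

Solar declination: sin δ = sin ε · sin λ_s = sin 23.44° × sin 55.9° = 0.32939, so δ = +19.232°.
cos H₀ = −tan φ · tan δ = −tan(+35.1°) × tan(+19.232°) = -0.2452, so H₀ = 1.8185 rad = 104.19°.

H₀ = 104°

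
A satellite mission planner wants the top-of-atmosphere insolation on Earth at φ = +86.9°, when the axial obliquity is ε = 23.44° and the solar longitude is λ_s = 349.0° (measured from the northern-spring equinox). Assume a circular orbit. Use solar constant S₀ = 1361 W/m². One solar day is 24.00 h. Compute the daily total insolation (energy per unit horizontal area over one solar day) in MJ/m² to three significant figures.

Solar declination: sin δ = sin ε · sin λ_s = sin 23.44° × sin 349.0° = -0.07590, so δ = -4.353°.
cos H₀ = −tan(+86.9°) tan(-4.353°) = 1.4055 ≥ 1 ⇒ polar night, H₀ = 0 and Q̄ = 0.
Daily total = Q̄ × 24.00 h × 3600 s/h = 0.00 MJ/m².

0.00 MJ/m²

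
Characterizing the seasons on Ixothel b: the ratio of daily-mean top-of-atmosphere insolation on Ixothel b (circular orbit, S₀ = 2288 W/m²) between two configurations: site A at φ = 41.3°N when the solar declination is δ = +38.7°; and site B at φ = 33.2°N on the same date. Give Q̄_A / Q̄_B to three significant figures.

Q̄_A / Q̄_B ≈ 1.08

— Configuration A (φ=+41.3°):
cos H₀ = −tan(+41.3°) tan(+38.700°) = -0.7038, H₀ = 2.3516 rad.
Bracket: H₀ sin φ sin δ + cos φ cos δ sin H₀ = 2.3516×0.66000×0.62524 + 0.75126×0.78043×0.71037 = 0.970407 + 0.416494 = 1.386901.
Q̄ = (S₀/π) × [bracket] = (2288/π) × 1.386901 = 1010.1 W/m².
— Configuration B (φ=+33.2°):
cos H₀ = −tan(+33.2°) tan(+38.700°) = -0.5243, H₀ = 2.1226 rad.
Bracket: H₀ sin φ sin δ + cos φ cos δ sin H₀ = 2.1226×0.54756×0.62524 + 0.83676×0.78043×0.85156 = 0.726686 + 0.556096 = 1.282782.
Q̄ = (S₀/π) × [bracket] = (2288/π) × 1.282782 = 934.24 W/m².
Ratio Q̄_A / Q̄_B = 1010.1 / 934.24 = 1.081.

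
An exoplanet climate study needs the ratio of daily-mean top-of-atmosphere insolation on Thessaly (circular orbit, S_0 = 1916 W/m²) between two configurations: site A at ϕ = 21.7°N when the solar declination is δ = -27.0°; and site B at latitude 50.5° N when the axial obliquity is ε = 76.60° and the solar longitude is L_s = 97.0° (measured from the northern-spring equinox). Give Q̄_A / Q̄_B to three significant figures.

— Configuration A (ϕ=+21.7°):
cos h₀ = −tan(+21.7°) tan(-27.000°) = 0.2028, h₀ = 1.3666 rad.
Bracket: h₀ sin ϕ sin δ + cos ϕ cos δ sin h₀ = 1.3666×0.36975×-0.45399 + 0.92913×0.89101×0.97923 = -0.229401 + 0.810669 = 0.581268.
Q̄ = (S_0/π) × [bracket] = (1916/π) × 0.581268 = 354.50 W/m².
— Configuration B (ϕ=+50.5°):
Solar declination: sin δ = sin ε · sin L_s = sin 76.60° × sin 97.0° = 0.96552, so δ = +74.912°.
cos h₀ = −tan(+50.5°) tan(+74.912°) = -4.4995 ≤ −1 ⇒ polar day, h₀ = π.
Bracket: h₀ sin ϕ sin δ + cos ϕ cos δ sin h₀ = 3.1416×0.77162×0.96552 + 0.63608×0.26031×0.00000 = 2.340538 + 0.000000 = 2.340538.
Q̄ = (S_0/π) × [bracket] = (1916/π) × 2.340538 = 1427.5 W/m².
Ratio Q̄_A / Q̄_B = 354.50 / 1427.5 = 0.2483.

Q̄_A / Q̄_B ≈ 0.248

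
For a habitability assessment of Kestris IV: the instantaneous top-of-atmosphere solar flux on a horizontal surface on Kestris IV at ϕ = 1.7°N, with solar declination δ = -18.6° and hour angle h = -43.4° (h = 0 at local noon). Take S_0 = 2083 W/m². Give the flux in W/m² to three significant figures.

1.41e+03 W/m²

cos θ_z = sin ϕ sin δ + cos ϕ cos δ cos h = -0.009462 + 0.688321 = 0.678859.
Flux = S_0 · cos θ_z = 2083 × 0.678859 = 1414 W/m².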